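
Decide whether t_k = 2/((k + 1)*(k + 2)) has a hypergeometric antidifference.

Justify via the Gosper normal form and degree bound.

Yes. s_k = 2*k/(k + 1).

t_(k+1)/t_k = (k + 1)/(k + 3).
A = k + 1, B = k + 3, C = 1.
f must satisfy (k + 1)·f(k+1) − (k + 2)·f(k) = 1.
From deg A=1, deg B=1, deg C=0: d=1.
Solve for f: f(k) = k (degree 1 ≤ 1).
R(k) = B(k−1)·f(k)/C(k) = k*(k + 2); s_k = R·t_k = 2*k/(k + 1).
s_(k+1) − s_k = 2/(k**2 + 3*k + 2) = t_k.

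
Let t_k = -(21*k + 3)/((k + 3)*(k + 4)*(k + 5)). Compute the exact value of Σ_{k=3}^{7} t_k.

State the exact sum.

Σ = -235/308

Step 1: r(k) = (k + 3)*(7*k + 8)/((k + 6)*(7*k + 1)).
Factor: A=k + 3; B=k + 6; C=k + 1/7.
Key eq: (k + 3)·f(k+1) = (k + 5)·f(k) + (k + 1/7).
deg f ≤ 2 (via 1,1,1).
Solve for f: f(k) = k*(11*k - 7)/84 (degree 2 ≤ 2).
Then R = B(k−1)f/C = k*(k + 5)*(11*k - 7)/(12*(7*k + 1)), so s_k = R(k)·t_k = -k*(11*k - 7)/(4*(k + 3)*(k + 4)).
Check: Δs_k = 3*(-7*k - 1)/(k**3 + 12*k**2 + 47*k + 60). ✓
Evaluate s at k=8 and k=3: -27/22 and -13/28; difference -235/308.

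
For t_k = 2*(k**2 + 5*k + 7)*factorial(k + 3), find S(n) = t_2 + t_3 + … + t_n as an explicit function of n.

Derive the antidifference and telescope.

Compute t_(k+1)/t_k: get (k + 4)*(5*k + (k + 1)**2 + 12)/(k**2 + 5*k + 7).
Gosper form: A/B · C(k+1)/C(k) with A=k + 4, B=1, C=k**2 + 5*k + 7.
Need (k + 4)·f(k+1) − (1)·f(k) = k**2 + 5*k + 7.
Bound: deg f ≤ 1.
Coefficient equations give f(k) = k + 1.
R(k) = B(k−1)·f(k)/C(k) = (k + 1)/(k**2 + 5*k + 7); s_k = R·t_k = 2*(k + 1)*factorial(k + 3).
Δs = 2*(k**2 + 5*k + 7)*factorial(k + 3), as required.
Σ_(k=2)^n t_k = s_(n+1) − s_(2) = (2*(n + 2)*factorial(n + 4)) − (720), i.e. 2*n*factorial(n + 4) + 4*factorial(n + 4) - 720.

S(n) = 2*n*factorial(n + 4) + 4*factorial(n + 4) - 720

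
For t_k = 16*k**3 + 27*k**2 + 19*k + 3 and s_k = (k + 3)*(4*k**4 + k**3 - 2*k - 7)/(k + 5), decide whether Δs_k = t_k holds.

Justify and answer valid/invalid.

Invalid: residual 4*(-6*k**4 - 53*k**3 - 77*k**2 - 50*k - 11)/(k**2 + 11*k + 30) ≠ 0.

s_(k+1) = -(k + 4)*(2*k - 4*(k + 1)**4 - (k + 1)**3 + 9)/(k + 6)
s_(k+1) − s_k = (16*k**5 + 179*k**4 + 584*k**3 + 714*k**2 + 403*k + 46)/(k**2 + 11*k + 30)
(s_(k+1) − s_k) − t_k = 4*(-6*k**4 - 53*k**3 - 77*k**2 - 50*k - 11)/(k**2 + 11*k + 30)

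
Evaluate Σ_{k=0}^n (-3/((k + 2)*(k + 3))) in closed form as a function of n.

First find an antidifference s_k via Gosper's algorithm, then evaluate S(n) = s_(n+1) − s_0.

S(n) = 3*(-n - 1)/(2*(n + 3))

r(k) = (k + 2)/(k + 4) after simplifying.
Take A(k)=k + 2, B(k)=k + 4, C(k)=1.
f must satisfy (k + 2)·f(k+1) − (k + 3)·f(k) = 1.
d = 1 from the (1,1,0) case.
Coefficient equations give f(k) = k/2.
Certificate R = B(k−1)f/C = k*(k + 3)/2 gives s_k = -3*k/(2*k + 4).
s_(k+1) − s_k = -3/(k**2 + 5*k + 6) = t_k.
s_(n+1) = 3*(-n - 1)/(2*(n + 3)) and s_(0) = 0, so S(n) = 3*(-n - 1)/(2*(n + 3)).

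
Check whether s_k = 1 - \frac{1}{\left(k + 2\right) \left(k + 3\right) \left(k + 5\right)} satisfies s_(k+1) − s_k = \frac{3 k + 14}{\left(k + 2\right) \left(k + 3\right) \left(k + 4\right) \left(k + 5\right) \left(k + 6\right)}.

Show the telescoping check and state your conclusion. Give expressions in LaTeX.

s_(k+1) = 1 - 1/((k + 3)*(k + 4)*(k + 6))
s_(k+1) − s_k = (3*k + 14)/(k**5 + 20*k**4 + 155*k**3 + 580*k**2 + 1044*k + 720)
(s_(k+1) − s_k) − t_k = 0

valid; difference matches t_k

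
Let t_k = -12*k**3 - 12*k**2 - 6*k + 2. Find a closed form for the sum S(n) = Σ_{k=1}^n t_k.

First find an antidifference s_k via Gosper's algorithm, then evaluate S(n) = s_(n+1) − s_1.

S(n) = n*(-3*n**3 - 10*n**2 - 12*n - 3)

Ratio r(k) = (6*k**3 + 24*k**2 + 33*k + 14)/(6*k**3 + 6*k**2 + 3*k - 1).
Take A(k)=1, B(k)=1, C(k)=k**3 + k**2 + k/2 - 1/6.
Solve (1)·f(k+1) − (1)·f(k) = k**3 + k**2 + k/2 - 1/6.
From deg A=0, deg B=0, deg C=3: d=4.
Match coefficients ⇒ f(k) = k*(3*k**3 - 2*k**2 - 3)/12.
Certificate R = B(k−1)f/C = k*(3*k**3 - 2*k**2 - 3)/(2*(6*k**3 + 6*k**2 + 3*k - 1)) gives s_k = k*(-3*k**3 + 2*k**2 + 3).
Check: Δs_k = -12*k**3 - 12*k**2 - 6*k + 2. ✓
Evaluate: s_(n+1) = -3*n**4 - 10*n**3 - 12*n**2 - 3*n + 2; subtract s_(1) = 2 ⇒ S(n) = n*(-3*n**3 - 10*n**2 - 12*n - 3).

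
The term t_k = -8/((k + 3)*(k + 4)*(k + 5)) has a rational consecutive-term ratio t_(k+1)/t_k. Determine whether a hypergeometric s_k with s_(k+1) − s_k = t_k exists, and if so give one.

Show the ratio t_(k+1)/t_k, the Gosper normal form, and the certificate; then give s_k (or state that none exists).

Step 1: r(k) = (k + 3)/(k + 6).
Gosper form: A/B · C(k+1)/C(k) with A=k + 3, B=k + 6, C=1.
Set up (k + 3)·f(k+1) − (k + 5)·f(k) − (1) = 0.
d = 2 from the (1,1,0) case.
Solving with deg f ≤ 2: f(k) = k*(k + 7)/24.
Certificate R = B(k−1)f/C = k*(k + 5)*(k + 7)/24 gives s_k = k*(-k - 7)/(3*(k + 3)*(k + 4)).
Check: Δs_k = -8/(k**3 + 12*k**2 + 47*k + 60). ✓

s_k = k*(-k - 7)/(3*(k + 3)*(k + 4))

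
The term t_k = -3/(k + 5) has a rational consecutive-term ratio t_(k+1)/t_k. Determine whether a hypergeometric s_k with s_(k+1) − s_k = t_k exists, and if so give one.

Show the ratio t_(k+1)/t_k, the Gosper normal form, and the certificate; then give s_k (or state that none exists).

The ratio is (k + 5)/(k + 6).
Take A(k)=k + 5, B(k)=k + 6, C(k)=1.
Set up (k + 5)·f(k+1) − (k + 5)·f(k) − (1) = 0.
deg f ≤ 0 (via 1,1,0).
f = c0 ⇒ A·f(k+1) − B(k−1)·f(k) − C = -1. The system {-1 = 0} is inconsistent; no antidifference.

none (Gosper's algorithm certifies no s_k)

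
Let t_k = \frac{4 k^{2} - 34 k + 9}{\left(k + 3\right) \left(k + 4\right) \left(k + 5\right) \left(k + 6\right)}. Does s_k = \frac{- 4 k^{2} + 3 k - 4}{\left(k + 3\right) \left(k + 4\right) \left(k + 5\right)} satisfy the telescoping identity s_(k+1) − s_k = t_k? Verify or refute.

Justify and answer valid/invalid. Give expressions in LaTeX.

valid (s_(k+1) − s_k reduces to t_k)

s_(k+1) = (3*k - 4*(k + 1)**2 - 1)/((k + 4)*(k + 5)*(k + 6))
s_(k+1) − s_k = (4*k**2 - 34*k + 9)/(k**4 + 18*k**3 + 119*k**2 + 342*k + 360)
(s_(k+1) − s_k) − t_k = 0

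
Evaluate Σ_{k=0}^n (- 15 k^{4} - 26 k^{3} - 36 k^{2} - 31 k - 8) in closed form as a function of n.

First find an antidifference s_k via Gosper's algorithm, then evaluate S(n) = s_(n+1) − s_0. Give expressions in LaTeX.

Compute t_(k+1)/t_k: get (15*k**4 + 86*k**3 + 204*k**2 + 241*k + 116)/(15*k**4 + 26*k**3 + 36*k**2 + 31*k + 8).
Gosper form: A/B · C(k+1)/C(k) with A=1, B=1, C=k**4 + 26*k**3/15 + 12*k**2/5 + 31*k/15 + 8/15.
Key eq: (1)·f(k+1) = (1)·f(k) + (k**4 + 26*k**3/15 + 12*k**2/5 + 31*k/15 + 8/15).
Bound: deg f ≤ 5.
Solve for f: f(k) = k*(3*k**4 - k**3 + 4*k**2 + 4*k - 2)/15 (degree 5 ≤ 5).
Certificate R = B(k−1)f/C = k*(3*k**4 - k**3 + 4*k**2 + 4*k - 2)/(15*k**4 + 26*k**3 + 36*k**2 + 31*k + 8) gives s_k = k*(-3*k**4 + k**3 - 4*k**2 - 4*k + 2).
Verify: -15*k**4 - 26*k**3 - 36*k**2 - 31*k - 8 matches t_k.
Σ_(k=0)^n t_k = s_(n+1) − s_(0) = (-3*n**5 - 14*n**4 - 30*n**3 - 40*n**2 - 29*n - 8) − (0), i.e. -3*n**5 - 14*n**4 - 30*n**3 - 40*n**2 - 29*n - 8.

S(n) = - 3 n^{5} - 14 n^{4} - 30 n^{3} - 40 n^{2} - 29 n - 8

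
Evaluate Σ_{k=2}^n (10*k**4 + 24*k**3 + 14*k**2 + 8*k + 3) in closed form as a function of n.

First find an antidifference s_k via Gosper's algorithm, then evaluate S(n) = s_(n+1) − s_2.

S(n) = 2*n**5 + 11*n**4 + 20*n**3 + 17*n**2 + 9*n - 59

t_(k+1)/t_k = (10*k**4 + 64*k**3 + 146*k**2 + 148*k + 59)/(10*k**4 + 24*k**3 + 14*k**2 + 8*k + 3).
Normal form (A,B,C) = (1, 1, k**4 + 12*k**3/5 + 7*k**2/5 + 4*k/5 + 3/10).
f must satisfy (1)·f(k+1) − (1)·f(k) = k**4 + 12*k**3/5 + 7*k**2/5 + 4*k/5 + 3/10.
From deg A=0, deg B=0, deg C=4: d=5.
Match coefficients ⇒ f(k) = k*(2*k**4 + k**3 - 4*k**2 + 3*k + 1)/10.
Then R = B(k−1)f/C = k*(2*k**4 + k**3 - 4*k**2 + 3*k + 1)/(10*k**4 + 24*k**3 + 14*k**2 + 8*k + 3), so s_k = R(k)·t_k = k*(2*k**4 + k**3 - 4*k**2 + 3*k + 1).
Check: Δs_k = 10*k**4 + 24*k**3 + 14*k**2 + 8*k + 3. ✓
Σ_(k=2)^n t_k = s_(n+1) − s_(2) = (2*n**5 + 11*n**4 + 20*n**3 + 17*n**2 + 9*n + 3) − (62), i.e. 2*n**5 + 11*n**4 + 20*n**3 + 17*n**2 + 9*n - 59.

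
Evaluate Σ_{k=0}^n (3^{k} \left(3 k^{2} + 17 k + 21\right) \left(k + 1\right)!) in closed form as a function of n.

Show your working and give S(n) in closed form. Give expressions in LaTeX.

The ratio is 3*(3*k**3 + 29*k**2 + 87*k + 82)/(3*k**2 + 17*k + 21).
A = 3*k + 6, B = 1, C = k**2 + 17*k/3 + 7.
f must satisfy (3*k + 6)·f(k+1) − (1)·f(k) = k**2 + 17*k/3 + 7.
Bound: deg f ≤ 1.
Solving with deg f ≤ 1: f(k) = (k + 3)/3.
Get s_k = R·t_k = 3**k*(k + 3)*factorial(k + 1) with R(k) = B(k−1)f(k)/C(k) = (k + 3)/(3*k**2 + 17*k + 21).
Δs = 3**k*(3*k**2 + 17*k + 21)*factorial(k + 1), as required.
s_(n+1) = 3**(n + 1)*(n + 4)*factorial(n + 2) and s_(0) = 3, so S(n) = 3*3**n*n*factorial(n + 2) + 12*3**n*factorial(n + 2) - 3.

S(n) = 3 \cdot 3^{n} n \left(n + 2\right)! + 12 \cdot 3^{n} \left(n + 2\right)! - 3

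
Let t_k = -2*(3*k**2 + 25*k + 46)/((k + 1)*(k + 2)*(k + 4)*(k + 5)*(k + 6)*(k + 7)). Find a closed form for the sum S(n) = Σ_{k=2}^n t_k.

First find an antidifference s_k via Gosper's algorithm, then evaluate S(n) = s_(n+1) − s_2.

S(n) = (-n**3 - 14*n**2 - 59*n + 74)/(72*(n**3 + 14*n**2 + 59*n + 70))

t_(k+1)/t_k = (k + 1)*(k + 4)*(25*k + 3*(k + 1)**2 + 71)/((k + 3)*(k + 8)*(3*k**2 + 25*k + 46)).
Normal form (A,B,C) = (k + 1, k + 8, k**3 + 34*k**2/3 + 121*k/3 + 46).
Key eq: (k + 1)·f(k+1) = (k + 7)·f(k) + (k**3 + 34*k**2/3 + 121*k/3 + 46).
Degrees (1,1,3) ⇒ d ≤ 6.
Coefficient equations give f(k) = k*(k + 2)*(k + 3)*(k + 5)*(k**2 + 11*k + 34)/72.
So s_k = (B(k−1)f/C)·t_k = (k*(k + 2)*(k + 5)*(k + 7)*(k**2 + 11*k + 34)/(24*(3*k**2 + 25*k + 46)))·t_k = k*(-k**2 - 11*k - 34)/(12*(k**3 + 11*k**2 + 34*k + 24)).
Δs = 2*(-3*k**2 - 25*k - 46)/(k**6 + 25*k**5 + 247*k**4 + 1219*k**3 + 3112*k**2 + 3796*k + 1680), as required.
Evaluate: s_(n+1) = (-n**3 - 14*n**2 - 59*n - 46)/(12*(n**3 + 14*n**2 + 59*n + 70)); subtract s_(2) = -5/72 ⇒ S(n) = (-n**3 - 14*n**2 - 59*n + 74)/(72*(n**3 + 14*n**2 + 59*n + 70)).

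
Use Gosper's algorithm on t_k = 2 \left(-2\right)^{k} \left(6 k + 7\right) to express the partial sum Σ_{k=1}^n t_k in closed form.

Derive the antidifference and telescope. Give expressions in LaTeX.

Compute t_(k+1)/t_k: get 2*(-6*k - 13)/(6*k + 7).
A = -2, B = 1, C = k + 7/6.
Key eq: (-2)·f(k+1) = (1)·f(k) + (k + 7/6).
From deg A=0, deg B=0, deg C=1: d=1.
Coefficient equations give f(k) = -(2*k + 1)/6.
So s_k = (B(k−1)f/C)·t_k = (-(2*k + 1)/(6*k + 7))·t_k = (-2)**(k + 1)*(2*k + 1).
Verify: 2*(-2)**k*(6*k + 7) matches t_k.
Σ_(k=1)^n t_k = s_(n+1) − s_(1) = ((-2)**(n + 2)*(2*n + 3)) − (12), i.e. 8*(-2)**n*n + 12*(-2)**n - 12.

S(n) = 8 \left(-2\right)^{n} n + 12 \left(-2\right)^{n} - 12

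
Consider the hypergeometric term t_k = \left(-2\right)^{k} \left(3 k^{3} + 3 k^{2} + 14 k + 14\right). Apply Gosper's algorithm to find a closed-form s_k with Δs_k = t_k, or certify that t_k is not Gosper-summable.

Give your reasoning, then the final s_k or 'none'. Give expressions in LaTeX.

Ratio r(k) = 2*(-3*k**3 - 12*k**2 - 29*k - 34)/(3*k**3 + 3*k**2 + 14*k + 14).
Normal form (A,B,C) = (-2, 1, k**3 + k**2 + 14*k/3 + 14/3).
f must satisfy (-2)·f(k+1) − (1)·f(k) = k**3 + k**2 + 14*k/3 + 14/3.
Degrees (0,0,3) ⇒ d ≤ 3.
Solve for f: f(k) = -(k**3 - k**2 + 4*k + 2)/3 (degree 3 ≤ 3).
So s_k = (B(k−1)f/C)·t_k = (-(k**3 - k**2 + 4*k + 2)/((k + 1)*(3*k**2 + 14)))·t_k = (-2)**k*(-k**3 + k**2 - 4*k - 2).
s_(k+1) − s_k = (-2)**k*(3*k**3 + 3*k**2 + 14*k + 14) = t_k.

s_k = \left(-2\right)^{k} \left(- k^{3} + k^{2} - 4 k - 2\right)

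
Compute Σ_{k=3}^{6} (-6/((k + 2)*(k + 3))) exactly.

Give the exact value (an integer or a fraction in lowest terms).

Σ = -8/15

Compute t_(k+1)/t_k: get (k + 2)/(k + 4).
Take A(k)=k + 2, B(k)=k + 4, C(k)=1.
Key eq: (k + 2)·f(k+1) = (k + 3)·f(k) + (1).
From deg A=1, deg B=1, deg C=0: d=1.
Match coefficients ⇒ f(k) = k/2.
Get s_k = R·t_k = -3*k/(k + 2) with R(k) = B(k−1)f(k)/C(k) = k*(k + 3)/2.
Verify: -6/(k**2 + 5*k + 6) matches t_k.
Σ_(k=3)^(6) t_k = s_(7) − s_(3) = -7/3 − (-9/5) = -8/15.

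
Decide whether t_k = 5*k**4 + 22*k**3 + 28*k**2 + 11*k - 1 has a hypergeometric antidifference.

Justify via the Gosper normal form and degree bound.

Yes. s_k = k*(k**4 + 3*k**3 - 3*k - 2).

r(k) = (5*k**4 + 42*k**3 + 124*k**2 + 153*k + 65)/(5*k**4 + 22*k**3 + 28*k**2 + 11*k - 1) after simplifying.
A = 1, B = 1, C = k**4 + 22*k**3/5 + 28*k**2/5 + 11*k/5 - 1/5.
Need (1)·f(k+1) − (1)·f(k) = k**4 + 22*k**3/5 + 28*k**2/5 + 11*k/5 - 1/5.
From deg A=0, deg B=0, deg C=4: d=5.
Solve for f: f(k) = k*(k**4 + 3*k**3 - 3*k - 2)/5 (degree 5 ≤ 5).
R(k) = B(k−1)·f(k)/C(k) = k*(k**4 + 3*k**3 - 3*k - 2)/(5*k**4 + 22*k**3 + 28*k**2 + 11*k - 1); s_k = R·t_k = k*(k**4 + 3*k**3 - 3*k - 2).
Δs = 5*k**4 + 22*k**3 + 28*k**2 + 11*k - 1, as required.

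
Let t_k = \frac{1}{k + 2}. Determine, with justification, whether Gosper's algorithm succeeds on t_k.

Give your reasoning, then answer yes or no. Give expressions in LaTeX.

No. Not Gosper-summable.

Step 1: r(k) = (k + 2)/(k + 3).
Factor: A=k + 2; B=k + 3; C=1.
Need (k + 2)·f(k+1) − (k + 2)·f(k) = 1.
Degrees (1,1,0) ⇒ d ≤ 0.
f = c0 ⇒ A·f(k+1) − B(k−1)·f(k) − C = -1. The system {-1 = 0} is inconsistent; no antidifference.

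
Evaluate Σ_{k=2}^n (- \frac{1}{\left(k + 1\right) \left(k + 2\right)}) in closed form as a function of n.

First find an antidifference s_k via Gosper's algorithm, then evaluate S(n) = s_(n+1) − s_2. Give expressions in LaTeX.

Step 1: r(k) = (k + 1)/(k + 3).
Factor: A=k + 1; B=k + 3; C=1.
Key eq: (k + 1)·f(k+1) = (k + 2)·f(k) + (1).
d = 1 from the (1,1,0) case.
Match coefficients ⇒ f(k) = k.
Get s_k = R·t_k = -k/(k + 1) with R(k) = B(k−1)f(k)/C(k) = k*(k + 2).
Verify: -1/(k**2 + 3*k + 2) matches t_k.
Evaluate: s_(n+1) = (-n - 1)/(n + 2); subtract s_(2) = -2/3 ⇒ S(n) = (1 - n)/(3*(n + 2)).

S(n) = \frac{1 - n}{3 \left(n + 2\right)}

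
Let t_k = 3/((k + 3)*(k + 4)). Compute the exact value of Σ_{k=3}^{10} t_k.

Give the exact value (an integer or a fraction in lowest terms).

Σ = 2/7

Compute t_(k+1)/t_k: get (k + 3)/(k + 5).
Gosper form: A/B · C(k+1)/C(k) with A=k + 3, B=k + 5, C=1.
Solve (k + 3)·f(k+1) − (k + 4)·f(k) = 1.
deg f ≤ 1 (via 1,1,0).
A polynomial solution: f(k) = k/3.
Get s_k = R·t_k = k/(k + 3) with R(k) = B(k−1)f(k)/C(k) = k*(k + 4)/3.
s_(k+1) − s_k = 3/(k**2 + 7*k + 12) = t_k.
Telescoping: Σ = s_(11) − s_(3) = 11/14 − (1/2) = 2/7.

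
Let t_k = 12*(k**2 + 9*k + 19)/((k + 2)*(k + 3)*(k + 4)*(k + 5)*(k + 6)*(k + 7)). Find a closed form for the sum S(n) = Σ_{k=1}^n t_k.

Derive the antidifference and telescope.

S(n) = 4*n*(n**2 + 15*n + 71)/(105*(n**3 + 15*n**2 + 71*n + 105))

The ratio is (k + 2)*(9*k + (k + 1)**2 + 28)/((k + 8)*(k**2 + 9*k + 19)).
Gosper form: A/B · C(k+1)/C(k) with A=k + 2, B=k + 8, C=k**2 + 9*k + 19.
Set up (k + 2)·f(k+1) − (k + 7)·f(k) − (k**2 + 9*k + 19) = 0.
Bound: deg f ≤ 5.
A polynomial solution: f(k) = k*(k + 3)*(k + 5)*(k**2 + 12*k + 44)/144.
So s_k = (B(k−1)f/C)·t_k = (k*(k + 3)*(k + 5)*(k + 7)*(k**2 + 12*k + 44)/(144*(k**2 + 9*k + 19)))·t_k = k*(k**2 + 12*k + 44)/(12*(k**3 + 12*k**2 + 44*k + 48)).
Check: Δs_k = 12*(k**2 + 9*k + 19)/(k**6 + 27*k**5 + 295*k**4 + 1665*k**3 + 5104*k**2 + 8028*k + 5040). ✓
Σ_(k=1)^n t_k = s_(n+1) − s_(1) = ((n**3 + 15*n**2 + 71*n + 57)/(12*(n**3 + 15*n**2 + 71*n + 105))) − (19/420), i.e. 4*n*(n**2 + 15*n + 71)/(105*(n**3 + 15*n**2 + 71*n + 105)).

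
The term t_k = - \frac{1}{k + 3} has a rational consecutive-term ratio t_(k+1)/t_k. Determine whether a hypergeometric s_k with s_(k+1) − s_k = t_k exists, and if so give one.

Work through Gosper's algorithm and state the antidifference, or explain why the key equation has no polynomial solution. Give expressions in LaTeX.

The ratio is (k + 3)/(k + 4).
So A=k + 3 and B=k + 4, with C=1.
Solve (k + 3)·f(k+1) − (k + 3)·f(k) = 1.
Degrees (1,1,0) ⇒ d ≤ 0.
Generic f = c0 gives residual -1; -1 = 0 cannot hold, so t_k is not Gosper-summable.

no hypergeometric antidifference exists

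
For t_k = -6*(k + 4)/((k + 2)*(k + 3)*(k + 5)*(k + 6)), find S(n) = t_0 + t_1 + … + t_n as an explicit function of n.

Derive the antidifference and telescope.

r(k) = (k + 2)*(k + 5)**2/((k + 4)**2*(k + 7)) after simplifying.
Factor: A=k + 2; B=k + 7; C=k**2 + 8*k + 16.
Solve (k + 2)·f(k+1) − (k + 6)·f(k) = k**2 + 8*k + 16.
From deg A=1, deg B=1, deg C=2: d=4.
Solve for f: f(k) = k*(k + 3)*(k + 4)*(k + 7)/20 (degree 4 ≤ 4).
So s_k = (B(k−1)f/C)·t_k = (k*(k + 3)*(k + 6)*(k + 7)/(20*(k + 4)))·t_k = 3*k*(-k - 7)/(10*(k**2 + 7*k + 10)).
Check: Δs_k = 6*(-k - 4)/(k**4 + 16*k**3 + 91*k**2 + 216*k + 180). ✓
s_(n+1) = 3*(-n**2 - 9*n - 8)/(10*(n**2 + 9*n + 18)) and s_(0) = 0, so S(n) = 3*(-n**2 - 9*n - 8)/(10*(n**2 + 9*n + 18)).

S(n) = 3*(-n**2 - 9*n - 8)/(10*(n**2 + 9*n + 18))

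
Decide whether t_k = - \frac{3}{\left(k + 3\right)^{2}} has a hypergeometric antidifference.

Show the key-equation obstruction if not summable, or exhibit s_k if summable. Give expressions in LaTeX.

No. Not Gosper-summable.

Compute t_(k+1)/t_k: get (k + 3)**2/(k + 4)**2.
So A=k**2 + 6*k + 9 and B=k**2 + 8*k + 16, with C=1.
Key eq: (k**2 + 6*k + 9)·f(k+1) = (k**2 + 6*k + 9)·f(k) + (1).
Degrees (2,2,0) ⇒ d ≤ 0.
f = c0 ⇒ A·f(k+1) − B(k−1)·f(k) − C = -1. The system {-1 = 0} is inconsistent; no antidifference.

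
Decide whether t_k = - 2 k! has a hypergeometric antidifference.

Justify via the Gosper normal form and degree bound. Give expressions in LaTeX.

No — negative degree bound, so no certificate f.

t_(k+1)/t_k = k + 1.
Factor: A=k + 1; B=1; C=1.
Solve (k + 1)·f(k+1) − (1)·f(k) = 1.
d = -1 from the (1,0,0) case.
d = -1 < 0 ⇒ no nonzero polynomial f; not summable.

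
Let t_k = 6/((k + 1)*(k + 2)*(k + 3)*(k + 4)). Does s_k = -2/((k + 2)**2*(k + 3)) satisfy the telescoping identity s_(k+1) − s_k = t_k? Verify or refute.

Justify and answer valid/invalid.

Invalid: residual 4*(-2*k - 5)/(k**6 + 15*k**5 + 91*k**4 + 285*k**3 + 484*k**2 + 420*k + 144) ≠ 0.

s_(k+1) = -2/((k + 3)**2*(k + 4))
s_(k+1) − s_k = 2*(3*k + 8)/(k**5 + 14*k**4 + 77*k**3 + 208*k**2 + 276*k + 144)
(s_(k+1) − s_k) − t_k = 4*(-2*k - 5)/(k**6 + 15*k**5 + 91*k**4 + 285*k**3 + 484*k**2 + 420*k + 144)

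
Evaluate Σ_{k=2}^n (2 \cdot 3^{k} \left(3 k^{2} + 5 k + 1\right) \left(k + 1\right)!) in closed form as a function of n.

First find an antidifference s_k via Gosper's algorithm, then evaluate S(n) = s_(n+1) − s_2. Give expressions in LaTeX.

S(n) = 6 \cdot 3^{n} n \left(n + 2\right)! - 108

The ratio is 3*(3*k**3 + 17*k**2 + 31*k + 18)/(3*k**2 + 5*k + 1).
So A=3*k + 6 and B=1, with C=k**2 + 5*k/3 + 1/3.
Key eq: (3*k + 6)·f(k+1) = (1)·f(k) + (k**2 + 5*k/3 + 1/3).
From deg A=1, deg B=0, deg C=2: d=1.
Coefficient equations give f(k) = (k - 1)/3.
Then R = B(k−1)f/C = (k - 1)/(3*k**2 + 5*k + 1), so s_k = R(k)·t_k = 2*3**k*(k - 1)*factorial(k + 1).
Check: Δs_k = 2*3**k*(3*k**2 + 5*k + 1)*factorial(k + 1). ✓
Evaluate: s_(n+1) = 6*3**n*n*factorial(n + 2); subtract s_(2) = 108 ⇒ S(n) = 6*3**n*n*factorial(n + 2) - 108.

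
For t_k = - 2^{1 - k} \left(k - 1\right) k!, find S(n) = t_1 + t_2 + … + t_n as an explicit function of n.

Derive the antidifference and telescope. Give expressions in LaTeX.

S(n) = 2^{1 - n} \left(2^{n} - n n! - n!\right)

r(k) = k*(k + 1)/(2*(k - 1)) after simplifying.
So A=k/2 + 1/2 and B=1, with C=k - 1.
Solve (k/2 + 1/2)·f(k+1) − (1)·f(k) = k - 1.
Degrees (1,0,1) ⇒ d ≤ 0.
A polynomial solution: f(k) = 2.
So s_k = (B(k−1)f/C)·t_k = (2/(k - 1))·t_k = -2**(2 - k)*factorial(k).
s_(k+1) − s_k = -2**(1 - k)*(k - 1)*factorial(k) = t_k.
Evaluate: s_(n+1) = -2**(1 - n)*factorial(n + 1); subtract s_(1) = -2 ⇒ S(n) = 2**(1 - n)*(2**n - n*factorial(n) - factorial(n)).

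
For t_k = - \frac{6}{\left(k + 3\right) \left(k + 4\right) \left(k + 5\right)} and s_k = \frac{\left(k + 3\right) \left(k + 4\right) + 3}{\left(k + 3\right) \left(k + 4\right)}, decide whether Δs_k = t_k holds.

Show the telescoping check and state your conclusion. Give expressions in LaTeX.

Valid: the claim telescopes to t_k.

s_(k+1) = ((k + 4)*(k + 5) + 3)/((k + 4)*(k + 5))
s_(k+1) − s_k = -6/(k**3 + 12*k**2 + 47*k + 60)
(s_(k+1) − s_k) − t_k = 0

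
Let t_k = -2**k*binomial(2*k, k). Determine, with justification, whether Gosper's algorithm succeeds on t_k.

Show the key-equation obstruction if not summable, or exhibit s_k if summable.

No — t_k has no hypergeometric antidifference.

Step 1: r(k) = 4*(2*k + 1)/(k + 1).
Gosper form: A/B · C(k+1)/C(k) with A=8*k + 4, B=k + 1, C=1.
f must satisfy (8*k + 4)·f(k+1) − (k)·f(k) = 1.
d = -1 from the (1,1,0) case.
d = -1 < 0 ⇒ no nonzero polynomial f; not summable.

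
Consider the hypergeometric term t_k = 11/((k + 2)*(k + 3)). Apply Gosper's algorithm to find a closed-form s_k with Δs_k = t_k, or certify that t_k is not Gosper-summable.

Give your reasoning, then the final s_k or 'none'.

s_k = 11*k/(2*(k + 2))

Compute t_(k+1)/t_k: get (k + 2)/(k + 4).
Take A(k)=k + 2, B(k)=k + 4, C(k)=1.
Need (k + 2)·f(k+1) − (k + 3)·f(k) = 1.
d = 1 from the (1,1,0) case.
Coefficient equations give f(k) = k/2.
R(k) = B(k−1)·f(k)/C(k) = k*(k + 3)/2; s_k = R·t_k = 11*k/(2*(k + 2)).
Check: Δs_k = 11/(k**2 + 5*k + 6). ✓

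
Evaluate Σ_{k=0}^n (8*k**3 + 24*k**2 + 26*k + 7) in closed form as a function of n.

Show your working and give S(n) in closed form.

t_(k+1)/t_k = (8*k**3 + 48*k**2 + 98*k + 65)/(8*k**3 + 24*k**2 + 26*k + 7).
Gosper form: A/B · C(k+1)/C(k) with A=1, B=1, C=k**3 + 3*k**2 + 13*k/4 + 7/8.
f must satisfy (1)·f(k+1) − (1)·f(k) = k**3 + 3*k**2 + 13*k/4 + 7/8.
From deg A=0, deg B=0, deg C=3: d=4.
A polynomial solution: f(k) = k*(2*k**3 + 4*k**2 + 3*k - 2)/8.
Certificate R = B(k−1)f/C = k*(2*k**3 + 4*k**2 + 3*k - 2)/(8*k**3 + 24*k**2 + 26*k + 7) gives s_k = k*(2*k**3 + 4*k**2 + 3*k - 2).
s_(k+1) − s_k = 8*k**3 + 24*k**2 + 26*k + 7 = t_k.
Σ_(k=0)^n t_k = s_(n+1) − s_(0) = (2*n**4 + 12*n**3 + 27*n**2 + 24*n + 7) − (0), i.e. 2*n**4 + 12*n**3 + 27*n**2 + 24*n + 7.

S(n) = 2*n**4 + 12*n**3 + 27*n**2 + 24*n + 7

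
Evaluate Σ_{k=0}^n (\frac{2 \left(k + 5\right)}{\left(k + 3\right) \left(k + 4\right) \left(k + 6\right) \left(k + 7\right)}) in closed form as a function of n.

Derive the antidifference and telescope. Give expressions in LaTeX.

S(n) = \frac{n^{2} + 11 n + 10}{18 \left(n^{2} + 11 n + 28\right)}

r(k) = (k + 3)*(k + 6)**2/((k + 5)**2*(k + 8)) after simplifying.
So A=k + 3 and B=k + 8, with C=k**2 + 10*k + 25.
Solve (k + 3)·f(k+1) − (k + 7)·f(k) = k**2 + 10*k + 25.
Bound: deg f ≤ 4.
Solve for f: f(k) = k*(k + 4)*(k + 5)*(k + 9)/36 (degree 4 ≤ 4).
R(k) = B(k−1)·f(k)/C(k) = k*(k + 4)*(k + 7)*(k + 9)/(36*(k + 5)); s_k = R·t_k = k*(k + 9)/(18*(k**2 + 9*k + 18)).
Verify: 2*(k + 5)/(k**4 + 20*k**3 + 145*k**2 + 450*k + 504) matches t_k.
s_(n+1) = (n**2 + 11*n + 10)/(18*(n**2 + 11*n + 28)) and s_(0) = 0, so S(n) = (n**2 + 11*n + 10)/(18*(n**2 + 11*n + 28)).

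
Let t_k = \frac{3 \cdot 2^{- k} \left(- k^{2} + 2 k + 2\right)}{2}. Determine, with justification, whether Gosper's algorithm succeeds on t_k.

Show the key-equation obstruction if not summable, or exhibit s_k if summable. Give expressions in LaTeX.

Ratio r(k) = (k**2 - 3)/(2*(k**2 - 2*k - 2)).
Gosper form: A/B · C(k+1)/C(k) with A=1/2, B=1, C=k**2 - 2*k - 2.
Need (1/2)·f(k+1) − (1)·f(k) = k**2 - 2*k - 2.
From deg A=0, deg B=0, deg C=2: d=2.
Match coefficients ⇒ f(k) = -2*(k - 1)*(k + 1).
Certificate R = B(k−1)f/C = -2*(k - 1)*(k + 1)/(k**2 - 2*k - 2) gives s_k = 3*(k**2 - 1)/2**k.
Verify: 3*(-k**2 + 2*k + 2)/(2*2**k) matches t_k.

Yes. s_k = 3 \cdot 2^{- k} \left(k^{2} - 1\right).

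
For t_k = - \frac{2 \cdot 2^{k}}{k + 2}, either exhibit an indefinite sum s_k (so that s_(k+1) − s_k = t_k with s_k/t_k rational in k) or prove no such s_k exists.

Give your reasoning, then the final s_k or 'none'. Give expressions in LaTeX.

not Gosper-summable; s_k does not exist

r(k) = 2*(k + 2)/(k + 3) after simplifying.
Normal form (A,B,C) = (2*k + 4, k + 3, 1).
f must satisfy (2*k + 4)·f(k+1) − (k + 2)·f(k) = 1.
Bound: deg f ≤ -1.
Bound -1 < 0, so the key equation has no polynomial solution.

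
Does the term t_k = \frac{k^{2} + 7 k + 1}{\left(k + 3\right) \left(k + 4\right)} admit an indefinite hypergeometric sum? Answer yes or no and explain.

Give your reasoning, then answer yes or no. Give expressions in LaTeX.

Compute t_(k+1)/t_k: get (k + 3)*(7*k + (k + 1)**2 + 8)/((k + 5)*(k**2 + 7*k + 1)).
Gosper form: A/B · C(k+1)/C(k) with A=k + 3, B=k + 5, C=k**2 + 7*k + 1.
Need (k + 3)·f(k+1) − (k + 4)·f(k) = k**2 + 7*k + 1.
deg f ≤ 2 (via 1,1,2).
Solve for f: f(k) = k*(3*k - 2)/3 (degree 2 ≤ 2).
Certificate R = B(k−1)f/C = k*(k + 4)*(3*k - 2)/(3*(k**2 + 7*k + 1)) gives s_k = k*(3*k - 2)/(3*(k + 3)).
s_(k+1) − s_k = (k**2 + 7*k + 1)/(k**2 + 7*k + 12) = t_k.

Yes. s_k = \frac{k \left(3 k - 2\right)}{3 \left(k + 3\right)}.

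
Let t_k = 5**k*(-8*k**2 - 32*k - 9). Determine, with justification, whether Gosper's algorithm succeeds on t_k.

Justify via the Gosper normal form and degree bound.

Yes. s_k = 5**k*(-2*k**2 - 3*k + 4).

r(k) = 5*(8*k**2 + 48*k + 49)/(8*k**2 + 32*k + 9) after simplifying.
Factor: A=5; B=1; C=k**2 + 4*k + 9/8.
Set up (5)·f(k+1) − (1)·f(k) − (k**2 + 4*k + 9/8) = 0.
From deg A=0, deg B=0, deg C=2: d=2.
Solve for f: f(k) = (2*k**2 + 3*k - 4)/8 (degree 2 ≤ 2).
Certificate R = B(k−1)f/C = (2*k**2 + 3*k - 4)/(8*k**2 + 32*k + 9) gives s_k = 5**k*(-2*k**2 - 3*k + 4).
Verify: 5**k*(-8*k**2 - 32*k - 9) matches t_k.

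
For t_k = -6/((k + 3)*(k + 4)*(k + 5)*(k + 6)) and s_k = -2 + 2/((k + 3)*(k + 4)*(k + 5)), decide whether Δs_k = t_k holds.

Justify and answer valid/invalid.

s_(k+1) = -2 + 2/((k + 4)*(k + 5)*(k + 6))
s_(k+1) − s_k = -6/((k + 3)*(k + 4)*(k + 5)*(k + 6))
(s_(k+1) − s_k) − t_k = 0

Valid — Δs_k = t_k.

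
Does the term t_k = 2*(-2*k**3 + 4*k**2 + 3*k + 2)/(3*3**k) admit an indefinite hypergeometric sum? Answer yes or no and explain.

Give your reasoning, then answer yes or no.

Step 1: r(k) = (2*k**3 + 2*k**2 - 5*k - 7)/(3*(2*k**3 - 4*k**2 - 3*k - 2)).
Gosper form: A/B · C(k+1)/C(k) with A=1/3, B=1, C=k**3 - 2*k**2 - 3*k/2 - 1.
Solve (1/3)·f(k+1) − (1)·f(k) = k**3 - 2*k**2 - 3*k/2 - 1.
d = 3 from the (0,0,3) case.
A polynomial solution: f(k) = -3*(2*k**3 - k**2 - k - 2)/4.
R(k) = B(k−1)·f(k)/C(k) = -3*(2*k**3 - k**2 - k - 2)/(2*(2*k**3 - 4*k**2 - 3*k - 2)); s_k = R·t_k = (2*k**3 - k**2 - k - 2)/3**k.
s_(k+1) − s_k = 2*(-2*k**3 + 4*k**2 + 3*k + 2)/(3*3**k) = t_k.

Yes. s_k = (2*k**3 - k**2 - k - 2)/3**k.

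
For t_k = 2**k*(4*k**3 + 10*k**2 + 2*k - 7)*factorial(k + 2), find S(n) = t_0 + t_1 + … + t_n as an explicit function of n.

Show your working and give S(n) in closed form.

Step 1: r(k) = 2*(4*k**4 + 34*k**3 + 100*k**2 + 111*k + 27)/(4*k**3 + 10*k**2 + 2*k - 7).
Gosper form: A/B · C(k+1)/C(k) with A=2*k + 6, B=1, C=k**3 + 5*k**2/2 + k/2 - 7/4.
f must satisfy (2*k + 6)·f(k+1) − (1)·f(k) = k**3 + 5*k**2/2 + k/2 - 7/4.
Bound: deg f ≤ 2.
Solving with deg f ≤ 2: f(k) = (2*k**2 - 4*k + 1)/4.
R(k) = B(k−1)·f(k)/C(k) = (2*k**2 - 4*k + 1)/(4*k**3 + 10*k**2 + 2*k - 7); s_k = R·t_k = 2**k*(2*k**2 - 4*k + 1)*factorial(k + 2).
Δs = 2**k*(4*k**3 + 10*k**2 + 2*k - 7)*factorial(k + 2), as required.
Evaluate: s_(n+1) = 2**(n + 1)*(2*n**2 - 1)*factorial(n + 3); subtract s_(0) = 2 ⇒ S(n) = 4*2**n*n**2*factorial(n + 3) - 2*2**n*factorial(n + 3) - 2.

S(n) = 4*2**n*n**2*factorial(n + 3) - 2*2**n*factorial(n + 3) - 2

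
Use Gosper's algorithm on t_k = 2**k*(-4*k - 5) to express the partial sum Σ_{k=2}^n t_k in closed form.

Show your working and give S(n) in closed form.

S(n) = -8*2**n*n - 2*2**n + 20

Ratio r(k) = 2*(4*k + 9)/(4*k + 5).
A = 2, B = 1, C = k + 5/4.
Need (2)·f(k+1) − (1)·f(k) = k + 5/4.
Bound: deg f ≤ 1.
A polynomial solution: f(k) = (4*k - 3)/4.
Then R = B(k−1)f/C = (4*k - 3)/(4*k + 5), so s_k = R(k)·t_k = 2**k*(3 - 4*k).
Verify: 2**k*(-4*k - 5) matches t_k.
s_(n+1) = 2**(n + 1)*(-4*n - 1) and s_(2) = -20, so S(n) = -8*2**n*n - 2*2**n + 20.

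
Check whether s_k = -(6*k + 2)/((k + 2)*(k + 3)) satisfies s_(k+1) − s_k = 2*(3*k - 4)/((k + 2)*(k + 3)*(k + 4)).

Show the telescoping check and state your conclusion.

s_(k+1) = 2*(-3*k - 4)/((k + 3)*(k + 4))
s_(k+1) − s_k = 2*(3*k - 4)/(k**3 + 9*k**2 + 26*k + 24)
(s_(k+1) − s_k) − t_k = 0

valid; difference matches t_k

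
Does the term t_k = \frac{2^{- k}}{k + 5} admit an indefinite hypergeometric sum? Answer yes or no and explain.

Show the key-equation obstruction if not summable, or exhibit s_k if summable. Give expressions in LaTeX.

Step 1: r(k) = (k + 5)/(2*(k + 6)).
Take A(k)=k/2 + 5/2, B(k)=k + 6, C(k)=1.
Need (k/2 + 5/2)·f(k+1) − (k + 5)·f(k) = 1.
Bound: deg f ≤ -1.
Negative degree bound (-1): no f exists, t_k not Gosper-summable.

No — key equation has no polynomial f.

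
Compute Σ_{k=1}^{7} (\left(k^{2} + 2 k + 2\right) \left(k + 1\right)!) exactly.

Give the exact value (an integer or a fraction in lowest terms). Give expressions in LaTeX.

Compute t_(k+1)/t_k: get (k + 2)*(2*k + (k + 1)**2 + 4)/(k**2 + 2*k + 2).
So A=k + 2 and B=1, with C=k**2 + 2*k + 2.
f must satisfy (k + 2)·f(k+1) − (1)·f(k) = k**2 + 2*k + 2.
From deg A=1, deg B=0, deg C=2: d=1.
Solve for f: f(k) = k (degree 1 ≤ 1).
Then R = B(k−1)f/C = k/(k**2 + 2*k + 2), so s_k = R(k)·t_k = k*factorial(k + 1).
Check: Δs_k = (k**2 + 2*k + 2)*factorial(k + 1). ✓
Evaluate s at k=8 and k=1: 2903040 and 2; difference 2903038.

Σ = 2903038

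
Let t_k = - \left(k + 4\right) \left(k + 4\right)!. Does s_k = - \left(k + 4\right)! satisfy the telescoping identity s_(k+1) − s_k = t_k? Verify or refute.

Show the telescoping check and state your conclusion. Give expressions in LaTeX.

s_(k+1) = -factorial(k + 5)
s_(k+1) − s_k = -(k + 4)*factorial(k + 4)
(s_(k+1) − s_k) − t_k = 0

Valid — Δs_k = t_k.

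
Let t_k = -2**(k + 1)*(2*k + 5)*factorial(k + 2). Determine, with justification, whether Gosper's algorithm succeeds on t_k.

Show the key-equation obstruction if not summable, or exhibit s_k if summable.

Yes. s_k = -2**(k + 1)*factorial(k + 2).

Ratio r(k) = 2*(k + 3)*(2*k + 7)/(2*k + 5).
Take A(k)=2*k + 6, B(k)=1, C(k)=k + 5/2.
Solve (2*k + 6)·f(k+1) − (1)·f(k) = k + 5/2.
Bound: deg f ≤ 0.
A polynomial solution: f(k) = 1/2.
R(k) = B(k−1)·f(k)/C(k) = 1/(2*k + 5); s_k = R·t_k = -2**(k + 1)*factorial(k + 2).
Check: Δs_k = -2**(k + 1)*(2*k + 5)*factorial(k + 2). ✓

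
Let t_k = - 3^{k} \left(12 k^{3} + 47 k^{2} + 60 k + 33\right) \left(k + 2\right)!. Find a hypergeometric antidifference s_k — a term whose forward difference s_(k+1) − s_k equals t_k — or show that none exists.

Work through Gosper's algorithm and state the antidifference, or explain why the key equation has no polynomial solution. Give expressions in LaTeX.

s_k = - 3^{k} \left(4 k^{2} - 3 k + 3\right) \left(k + 2\right)!

Step 1: r(k) = 3*(12*k**4 + 119*k**3 + 439*k**2 + 722*k + 456)/(12*k**3 + 47*k**2 + 60*k + 33).
Normal form (A,B,C) = (3*k + 9, 1, k**3 + 47*k**2/12 + 5*k + 11/4).
Set up (3*k + 9)·f(k+1) − (1)·f(k) − (k**3 + 47*k**2/12 + 5*k + 11/4) = 0.
deg f ≤ 2 (via 1,0,3).
A polynomial solution: f(k) = (4*k**2 - 3*k + 3)/12.
So s_k = (B(k−1)f/C)·t_k = ((4*k**2 - 3*k + 3)/(12*k**3 + 47*k**2 + 60*k + 33))·t_k = -3**k*(4*k**2 - 3*k + 3)*factorial(k + 2).
Δs = -3**k*(12*k**3 + 47*k**2 + 60*k + 33)*factorial(k + 2), as required.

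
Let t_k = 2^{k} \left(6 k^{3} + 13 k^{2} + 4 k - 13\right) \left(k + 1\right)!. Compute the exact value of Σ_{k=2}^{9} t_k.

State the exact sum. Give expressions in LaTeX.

Σ = 10504824422376

Compute t_(k+1)/t_k: get 2*(6*k**4 + 43*k**3 + 110*k**2 + 106*k + 20)/(6*k**3 + 13*k**2 + 4*k - 13).
Gosper form: A/B · C(k+1)/C(k) with A=2*k + 4, B=1, C=k**3 + 13*k**2/6 + 2*k/3 - 13/6.
f must satisfy (2*k + 4)·f(k+1) − (1)·f(k) = k**3 + 13*k**2/6 + 2*k/3 - 13/6.
From deg A=1, deg B=0, deg C=3: d=2.
Solve for f: f(k) = (3*k**2 - 4*k - 3)/6 (degree 2 ≤ 2).
Then R = B(k−1)f/C = (3*k**2 - 4*k - 3)/(6*k**3 + 13*k**2 + 4*k - 13), so s_k = R(k)·t_k = 2**k*(3*k**2 - 4*k - 3)*factorial(k + 1).
Check: Δs_k = 2**k*(6*k**3 + 13*k**2 + 4*k - 13)*factorial(k + 1). ✓
Sum = s_(10) − s_(2); s_(10) = 10504824422400, s_(2) = 24 ⇒ 10504824422376.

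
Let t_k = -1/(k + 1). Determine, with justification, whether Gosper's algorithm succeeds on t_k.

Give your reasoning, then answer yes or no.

No. Not Gosper-summable.

Step 1: r(k) = (k + 1)/(k + 2).
Gosper form: A/B · C(k+1)/C(k) with A=k + 1, B=k + 2, C=1.
f must satisfy (k + 1)·f(k+1) − (k + 1)·f(k) = 1.
Bound: deg f ≤ 0.
Put f(k) = c0: A·f(k+1) − B(k−1)·f(k) − C = -1; need -1 = 0 — inconsistent ⇒ no f, not summable.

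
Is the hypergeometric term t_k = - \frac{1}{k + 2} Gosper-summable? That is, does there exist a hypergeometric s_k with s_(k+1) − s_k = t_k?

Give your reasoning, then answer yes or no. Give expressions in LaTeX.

Compute t_(k+1)/t_k: get (k + 2)/(k + 3).
Factor: A=k + 2; B=k + 3; C=1.
Solve (k + 2)·f(k+1) − (k + 2)·f(k) = 1.
deg f ≤ 0 (via 1,1,0).
Put f(k) = c0: A·f(k+1) − B(k−1)·f(k) − C = -1; need -1 = 0 — inconsistent ⇒ no f, not summable.

No — t_k has no hypergeometric antidifference.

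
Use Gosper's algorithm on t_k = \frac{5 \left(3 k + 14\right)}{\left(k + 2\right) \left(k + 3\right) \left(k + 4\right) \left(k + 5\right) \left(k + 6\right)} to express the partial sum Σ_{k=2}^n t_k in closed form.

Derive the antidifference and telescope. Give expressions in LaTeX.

S(n) = \frac{n^{3} + 13 n^{2} + 54 n - 68}{28 \left(n^{3} + 13 n^{2} + 54 n + 72\right)}

Ratio r(k) = (k + 2)*(3*k + 17)/((k + 7)*(3*k + 14)).
So A=k + 2 and B=k + 7, with C=k + 14/3.
Solve (k + 2)·f(k+1) − (k + 6)·f(k) = k + 14/3.
deg f ≤ 4 (via 1,1,1).
Match coefficients ⇒ f(k) = k*(k + 4)*(k**2 + 10*k + 31)/90.
Then R = B(k−1)f/C = k*(k + 4)*(k + 6)*(k**2 + 10*k + 31)/(30*(3*k + 14)), so s_k = R(k)·t_k = k*(k**2 + 10*k + 31)/(6*(k**3 + 10*k**2 + 31*k + 30)).
s_(k+1) − s_k = 5*(3*k + 14)/(k**5 + 20*k**4 + 155*k**3 + 580*k**2 + 1044*k + 720) = t_k.
Telescope: S(n) = s_(n+1) − s_(2) = (n**3 + 13*n**2 + 54*n + 42)/(6*(n**3 + 13*n**2 + 54*n + 72)) − (11/84) = (n**3 + 13*n**2 + 54*n - 68)/(28*(n**3 + 13*n**2 + 54*n + 72)).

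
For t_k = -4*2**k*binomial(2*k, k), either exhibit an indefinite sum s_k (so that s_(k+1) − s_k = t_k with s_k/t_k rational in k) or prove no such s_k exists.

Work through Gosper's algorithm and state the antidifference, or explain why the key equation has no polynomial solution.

Compute t_(k+1)/t_k: get 4*(2*k + 1)/(k + 1).
Factor: A=8*k + 4; B=k + 1; C=1.
f must satisfy (8*k + 4)·f(k+1) − (k)·f(k) = 1.
Degrees (1,1,0) ⇒ d ≤ -1.
Bound -1 < 0, so the key equation has no polynomial solution.

none — t_k is not Gosper-summable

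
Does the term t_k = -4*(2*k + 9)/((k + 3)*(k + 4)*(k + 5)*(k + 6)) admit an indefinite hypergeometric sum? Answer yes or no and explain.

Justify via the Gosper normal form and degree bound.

Ratio r(k) = (k + 3)*(2*k + 11)/((k + 7)*(2*k + 9)).
So A=k + 3 and B=k + 7, with C=k + 9/2.
f must satisfy (k + 3)·f(k+1) − (k + 6)·f(k) = k + 9/2.
Degrees (1,1,1) ⇒ d ≤ 3.
Solve for f: f(k) = k*(k + 4)*(k + 8)/30 (degree 3 ≤ 3).
Certificate R = B(k−1)f/C = k*(k + 4)*(k + 6)*(k + 8)/(15*(2*k + 9)) gives s_k = 4*k*(-k - 8)/(15*(k**2 + 8*k + 15)).
Check: Δs_k = 4*(-2*k - 9)/(k**4 + 18*k**3 + 119*k**2 + 342*k + 360). ✓

Yes. s_k = 4*k*(-k - 8)/(15*(k**2 + 8*k + 15)).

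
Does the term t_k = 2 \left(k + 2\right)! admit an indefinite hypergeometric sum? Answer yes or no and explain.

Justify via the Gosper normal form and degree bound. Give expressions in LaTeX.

No — negative degree bound, so no certificate f.

t_(k+1)/t_k = k + 3.
Take A(k)=k + 3, B(k)=1, C(k)=1.
Solve (k + 3)·f(k+1) − (1)·f(k) = 1.
From deg A=1, deg B=0, deg C=0: d=-1.
Bound -1 < 0, so the key equation has no polynomial solution.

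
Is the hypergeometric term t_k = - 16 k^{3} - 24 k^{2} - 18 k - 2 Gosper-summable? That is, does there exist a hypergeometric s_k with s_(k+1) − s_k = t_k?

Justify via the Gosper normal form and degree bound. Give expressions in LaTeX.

Yes. s_k = k \left(- 4 k^{3} - k + 3\right).

Compute t_(k+1)/t_k: get (8*k**3 + 36*k**2 + 57*k + 30)/(8*k**3 + 12*k**2 + 9*k + 1).
Gosper form: A/B · C(k+1)/C(k) with A=1, B=1, C=k**3 + 3*k**2/2 + 9*k/8 + 1/8.
Need (1)·f(k+1) − (1)·f(k) = k**3 + 3*k**2/2 + 9*k/8 + 1/8.
From deg A=0, deg B=0, deg C=3: d=4.
Coefficient equations give f(k) = k*(4*k**3 + k - 3)/16.
So s_k = (B(k−1)f/C)·t_k = (k*(4*k**3 + k - 3)/(2*(8*k**3 + 12*k**2 + 9*k + 1)))·t_k = k*(-4*k**3 - k + 3).
Δs = -16*k**3 - 24*k**2 - 18*k - 2, as required.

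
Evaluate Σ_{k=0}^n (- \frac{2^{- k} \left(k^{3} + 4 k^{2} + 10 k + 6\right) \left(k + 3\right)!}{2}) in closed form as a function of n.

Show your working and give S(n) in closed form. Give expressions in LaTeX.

S(n) = 6 - \frac{2^{- n} n^{2} \left(n + 4\right)!}{2} - 2^{- n} n \left(n + 4\right)! - 2^{- n} \left(n + 4\right)!

Compute t_(k+1)/t_k: get (k**4 + 11*k**3 + 49*k**2 + 105*k + 84)/(2*(k**3 + 4*k**2 + 10*k + 6)).
A = k/2 + 2, B = 1, C = k**3 + 4*k**2 + 10*k + 6.
Set up (k/2 + 2)·f(k+1) − (1)·f(k) − (k**3 + 4*k**2 + 10*k + 6) = 0.
d = 2 from the (1,0,3) case.
Coefficient equations give f(k) = 2*(k**2 + 1).
R(k) = B(k−1)·f(k)/C(k) = 2*(k**2 + 1)/(k**3 + 4*k**2 + 10*k + 6); s_k = R·t_k = -(k**2 + 1)*factorial(k + 3)/2**k.
Check: Δs_k = -(k**3 + 4*k**2 + 10*k + 6)*factorial(k + 3)/(2*2**k). ✓
Telescope: S(n) = s_(n+1) − s_(0) = -2**(-n - 1)*(n**2 + 2*n + 2)*factorial(n + 4) − (-6) = 6 - n**2*factorial(n + 4)/(2*2**n) - n*factorial(n + 4)/2**n - factorial(n + 4)/2**n.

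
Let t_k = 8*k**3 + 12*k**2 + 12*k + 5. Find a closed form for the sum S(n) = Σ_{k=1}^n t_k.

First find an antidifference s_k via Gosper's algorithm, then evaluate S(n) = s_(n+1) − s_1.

S(n) = n*(2*n**3 + 8*n**2 + 14*n + 13)

r(k) = (8*k**3 + 36*k**2 + 60*k + 37)/(8*k**3 + 12*k**2 + 12*k + 5) after simplifying.
Factor: A=1; B=1; C=k**3 + 3*k**2/2 + 3*k/2 + 5/8.
f must satisfy (1)·f(k+1) − (1)·f(k) = k**3 + 3*k**2/2 + 3*k/2 + 5/8.
From deg A=0, deg B=0, deg C=3: d=4.
Solve for f: f(k) = k*(2*k**3 + 2*k + 1)/8 (degree 4 ≤ 4).
So s_k = (B(k−1)f/C)·t_k = (k*(2*k**3 + 2*k + 1)/(8*k**3 + 12*k**2 + 12*k + 5))·t_k = k*(2*k**3 + 2*k + 1).
s_(k+1) − s_k = 8*k**3 + 12*k**2 + 12*k + 5 = t_k.
Σ_(k=1)^n t_k = s_(n+1) − s_(1) = (2*n**4 + 8*n**3 + 14*n**2 + 13*n + 5) − (5), i.e. n*(2*n**3 + 8*n**2 + 14*n + 13).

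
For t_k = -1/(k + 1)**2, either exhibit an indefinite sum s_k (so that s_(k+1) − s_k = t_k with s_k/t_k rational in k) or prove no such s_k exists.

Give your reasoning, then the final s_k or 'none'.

no hypergeometric antidifference exists

The ratio is (k + 1)**2/(k + 2)**2.
Factor: A=k**2 + 2*k + 1; B=k**2 + 4*k + 4; C=1.
f must satisfy (k**2 + 2*k + 1)·f(k+1) − (k**2 + 2*k + 1)·f(k) = 1.
Bound: deg f ≤ 0.
Put f(k) = c0: A·f(k+1) − B(k−1)·f(k) − C = -1; need -1 = 0 — inconsistent ⇒ no f, not summable.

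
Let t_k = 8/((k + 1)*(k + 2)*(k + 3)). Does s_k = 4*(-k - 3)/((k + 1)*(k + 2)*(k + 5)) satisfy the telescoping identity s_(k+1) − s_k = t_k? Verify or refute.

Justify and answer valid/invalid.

s_(k+1) = 4*(-k - 4)/((k + 2)*(k + 3)*(k + 6))
s_(k+1) − s_k = 8*(k**2 + 8*k + 17)/(k**5 + 17*k**4 + 107*k**3 + 307*k**2 + 396*k + 180)
(s_(k+1) − s_k) − t_k = 8*(-3*k - 13)/(k**5 + 17*k**4 + 107*k**3 + 307*k**2 + 396*k + 180)

Invalid: residual 8*(-3*k - 13)/(k**5 + 17*k**4 + 107*k**3 + 307*k**2 + 396*k + 180) ≠ 0.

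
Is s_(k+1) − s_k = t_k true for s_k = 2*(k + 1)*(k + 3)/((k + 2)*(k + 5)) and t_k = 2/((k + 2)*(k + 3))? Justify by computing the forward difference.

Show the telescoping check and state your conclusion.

s_(k+1) = 2*(k + 2)*(k + 4)/((k + 3)*(k + 6))
s_(k+1) − s_k = 2*(3*k**2 + 17*k + 26)/(k**4 + 16*k**3 + 91*k**2 + 216*k + 180)
(s_(k+1) − s_k) − t_k = 4*(k**2 + 3*k - 2)/(k**4 + 16*k**3 + 91*k**2 + 216*k + 180)

Invalid: residual 4*(k**2 + 3*k - 2)/(k**4 + 16*k**3 + 91*k**2 + 216*k + 180) ≠ 0.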